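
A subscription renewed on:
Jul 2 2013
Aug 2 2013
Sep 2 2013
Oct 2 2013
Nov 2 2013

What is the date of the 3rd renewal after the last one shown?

Gaps: 31, 31, 30, 31 days — not constant. Every event is on the 2nd of the month.
Pattern: the 2nd of each month.
December 2013: Dec 2 2013.
January 2014: Jan 2 2014.
February 2014: Feb 2 2014.

Feb 2 2014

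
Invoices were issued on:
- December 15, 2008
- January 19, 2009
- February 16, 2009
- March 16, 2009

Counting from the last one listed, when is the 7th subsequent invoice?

These are Mondays at 28- or 35-day spacing (35, 28, 28).
The pattern: 3rd Monday of the month.
April 2009 — 3rd Monday is April 20, 2009.
3rd Monday of May 2009: May 18, 2009.
3rd Monday of June 2009: June 15, 2009.
3rd Monday of July 2009: July 20, 2009.
August 2009 — 3rd Monday is August 17, 2009.
September 2009 — 3rd Monday is September 21, 2009.
October 2009 — 3rd Monday is October 19, 2009.

October 19, 2009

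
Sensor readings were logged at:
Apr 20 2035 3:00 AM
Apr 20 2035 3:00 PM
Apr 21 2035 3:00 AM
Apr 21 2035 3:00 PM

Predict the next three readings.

Apr 22 2035 3:00 AM, Apr 22 2035 3:00 PM, Apr 23 2035 3:00 AM

Spacing: 12, 12, 12 h — constant 12 h.
Apr 21 2035 3:00 PM + 12 h = Apr 22 2035 3:00 AM.
Apr 22 2035 3:00 AM + 12 h = Apr 22 2035 3:00 PM.
Apr 22 2035 3:00 PM + 12 h = Apr 23 2035 3:00 AM.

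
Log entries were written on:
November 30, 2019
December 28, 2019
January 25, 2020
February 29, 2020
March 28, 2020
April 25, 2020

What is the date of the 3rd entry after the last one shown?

Every date is a Saturday; gaps 28, 28, 35, 28, 28 days.
Each is the last Saturday of its month (at least one falls on the 29th or later, ruling out '4th Saturday').
Last Saturday of May 2020: May 30, 2020.
Last Saturday of June 2020: June 27, 2020.
Last Saturday of July 2020: July 25, 2020.

July 25, 2020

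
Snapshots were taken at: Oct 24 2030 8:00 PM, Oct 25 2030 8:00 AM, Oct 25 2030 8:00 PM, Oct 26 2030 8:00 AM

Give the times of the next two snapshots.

Spacing: 12, 12, 12 h — constant 12 h.
Oct 26 2030 8:00 AM + 12 h = Oct 26 2030 8:00 PM.
Oct 26 2030 8:00 PM + 12 h = Oct 27 2030 8:00 AM.

Oct 26 2030 8:00 PM, Oct 27 2030 8:00 AM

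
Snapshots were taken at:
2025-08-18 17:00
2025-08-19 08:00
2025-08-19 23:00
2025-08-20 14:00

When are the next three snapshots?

Gaps: 15, 15, 15 hours — each event is 15 hours after the previous one.
2025-08-20 14:00 + 15 h = 2025-08-21 05:00.
2025-08-21 05:00 + 15 h = 2025-08-21 20:00.
2025-08-21 20:00 + 15 h = 2025-08-22 11:00.

2025-08-21 05:00, 2025-08-21 20:00, 2025-08-22 11:00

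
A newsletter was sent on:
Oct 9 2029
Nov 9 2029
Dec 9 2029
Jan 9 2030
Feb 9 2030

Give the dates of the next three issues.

The day-of-month is always 9 (31, 30, 31, 31 days between events).
So this recurs on the 9th of each month.
Next: March 2030 → Mar 9 2030.
Next: April 2030 → Apr 9 2030.
Next: May 2030 → May 9 2030.

Mar 9 2030, Apr 9 2030, May 9 2030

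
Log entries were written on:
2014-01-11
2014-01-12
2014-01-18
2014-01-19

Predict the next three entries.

2014-01-25, 2014-01-26, 2014-02-01

Gaps: 1, 6, 1 days — not constant, but cyclic with period 2.
The events fall on every Saturday and Sunday.
The following Saturday is 2014-01-25.
The following Sunday is 2014-01-26.
Next Saturday: 2014-02-01.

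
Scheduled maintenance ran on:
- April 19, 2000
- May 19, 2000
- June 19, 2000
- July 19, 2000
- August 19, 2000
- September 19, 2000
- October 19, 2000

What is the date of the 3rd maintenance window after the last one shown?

January 19, 2001

The day-of-month is always 19 (30, 31, 30, 31, 31, 30 days between events).
So this recurs on the 19th of each month.
Next: November 2000 → November 19, 2000.
Next: December 2000 → December 19, 2000.
January 2001: January 19, 2001.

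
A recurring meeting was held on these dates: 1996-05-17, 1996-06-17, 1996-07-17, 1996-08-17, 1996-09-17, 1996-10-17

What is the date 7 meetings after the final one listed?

1997-05-17

Each date is the 17th; the gaps (31, 30, 31, 31, 30) track the month lengths.
The rule is the 17th of each month.
November 1996: 1996-11-17.
Next: December 1996 → 1996-12-17.
Next: January 1997 → 1997-01-17.
Next: February 1997 → 1997-02-17.
Next: March 1997 → 1997-03-17.
Next: April 1997 → 1997-04-17.
May 1997: 1997-05-17.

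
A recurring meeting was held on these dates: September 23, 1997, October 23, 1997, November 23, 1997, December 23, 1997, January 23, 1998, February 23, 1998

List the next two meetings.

The day-of-month is always 23 (30, 31, 30, 31, 31 days between events).
So this recurs on the 23rd of each month.
March 1998: March 23, 1998.
April 1998: April 23, 1998.

March 23, 1998; April 23, 1998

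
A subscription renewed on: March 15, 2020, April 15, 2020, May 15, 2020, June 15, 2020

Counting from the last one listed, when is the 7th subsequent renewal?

The day-of-month is always 15 (31, 30, 31 days between events).
So this recurs on the 15th of each month.
Next: July 2020 → July 15, 2020.
August 2020: August 15, 2020.
September 2020: September 15, 2020.
October 2020: October 15, 2020.
Next: November 2020 → November 15, 2020.
December 2020: December 15, 2020.
Next: January 2021 → January 15, 2021.

January 15, 2021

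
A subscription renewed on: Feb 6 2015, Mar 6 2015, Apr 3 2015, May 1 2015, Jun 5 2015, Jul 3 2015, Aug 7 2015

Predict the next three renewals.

Sep 4 2015, Oct 2 2015, Nov 6 2015

All dates are Fridays, 28, 28, 28, 35, 28, 35 days apart.
Specifically, the 1st Friday of each month.
September 2015 — 1st Friday is Sep 4 2015.
1st Friday of October 2015: Oct 2 2015.
1st Friday of November 2015: Nov 6 2015.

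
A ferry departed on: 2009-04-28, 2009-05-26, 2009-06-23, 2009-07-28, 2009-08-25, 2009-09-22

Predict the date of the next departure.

2009-10-27

All dates are Tuesdays, 28, 28, 35, 28, 28 days apart.
Specifically, the 4th Tuesday of each month.
October 2009 — 4th Tuesday is 2009-10-27.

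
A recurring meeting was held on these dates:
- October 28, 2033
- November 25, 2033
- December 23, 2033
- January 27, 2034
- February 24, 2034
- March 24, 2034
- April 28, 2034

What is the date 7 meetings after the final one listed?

All dates are Fridays, 28, 28, 35, 28, 28, 35 days apart.
Specifically, the 4th Friday of each month.
4th Friday of May 2034: May 26, 2034.
4th Friday of June 2034: June 23, 2034.
4th Friday of July 2034: July 28, 2034.
August 2034 — 4th Friday is August 25, 2034.
4th Friday of September 2034: September 22, 2034.
4th Friday of October 2034: October 27, 2034.
November 2034 — 4th Friday is November 24, 2034.

November 24, 2034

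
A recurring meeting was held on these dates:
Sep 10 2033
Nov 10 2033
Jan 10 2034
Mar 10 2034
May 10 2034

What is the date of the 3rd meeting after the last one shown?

Gaps: 61, 61, 59, 61 days — not constant. Every event is on the 10th of the month.
Pattern: the 10th of every 2 months.
Next: July 2034 → Jul 10 2034.
September 2034: Sep 10 2034.
November 2034: Nov 10 2034.

Nov 10 2034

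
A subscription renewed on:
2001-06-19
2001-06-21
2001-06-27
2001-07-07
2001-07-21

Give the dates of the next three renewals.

Gaps: 2, 6, 10, 14 days — each gap is 4 larger than the previous one.
Next gap: 18 days. 2001-07-21 + 18 days = 2001-08-08.
Next gap: 22 days. 2001-08-08 + 22 days = 2001-08-30.
Next gap: 26 days. 2001-08-30 + 26 days = 2001-09-25.

2001-08-08, 2001-08-30, 2001-09-25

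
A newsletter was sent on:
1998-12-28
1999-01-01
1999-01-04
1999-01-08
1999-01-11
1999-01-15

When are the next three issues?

1999-01-18, 1999-01-22, 1999-01-25

Gaps: 4, 3, 4, 3, 4 days — not constant, but cyclic with period 2.
The events fall on every Monday and Friday.
Next Monday: 1999-01-18.
The following Friday is 1999-01-22.
Next Monday: 1999-01-25.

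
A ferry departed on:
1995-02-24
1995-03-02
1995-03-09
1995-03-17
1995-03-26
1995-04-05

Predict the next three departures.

1995-04-16, 1995-04-28, 1995-05-11

Gaps: 6, 7, 8, 9, 10 days — each gap is 1 larger than the previous one.
Next gap: 11 days. 1995-04-05 + 11 days = 1995-04-16.
Next gap: 12 days. 1995-04-16 + 12 days = 1995-04-28.
Next gap: 13 days. 1995-04-28 + 13 days = 1995-05-11.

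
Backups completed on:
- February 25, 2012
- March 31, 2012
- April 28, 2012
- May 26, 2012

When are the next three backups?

June 30, 2012; July 28, 2012; August 25, 2012

These are Saturdays with 35, 28, 28-day gaps.
Each is the final Saturday of its month — March 31, 2012 is past the 28th, so '4th Saturday' doesn't fit.
June 2012 ends with Saturday June 30, 2012.
Last Saturday of July 2012: July 28, 2012.
Last Saturday of August 2012: August 25, 2012.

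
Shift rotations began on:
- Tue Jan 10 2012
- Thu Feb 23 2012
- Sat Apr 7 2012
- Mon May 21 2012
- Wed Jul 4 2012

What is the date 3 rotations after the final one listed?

The spacing is 44, 44, 44, 44 days — always 44 days.
Wed Jul 4 2012 + 44 days = Fri Aug 17 2012.
Fri Aug 17 2012 + 44 days = Sun Sep 30 2012.
Sun Sep 30 2012 + 44 days = Tue Nov 13 2012.

Tue Nov 13 2012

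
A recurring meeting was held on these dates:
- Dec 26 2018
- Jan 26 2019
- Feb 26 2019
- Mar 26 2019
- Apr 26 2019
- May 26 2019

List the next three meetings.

Jun 26 2019, Jul 26 2019, Aug 26 2019

The day-of-month is always 26 (31, 31, 28, 31, 30 days between events).
So this recurs on the 26th of each month.
Next: June 2019 → Jun 26 2019.
Next: July 2019 → Jul 26 2019.
Next: August 2019 → Aug 26 2019.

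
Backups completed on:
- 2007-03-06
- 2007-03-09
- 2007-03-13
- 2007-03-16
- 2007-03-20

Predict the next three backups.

2007-03-23, 2007-03-27, 2007-03-30

Every event lands on a Tuesday or Friday (gaps cycle 3, 4, 3, 4).
So the schedule is: every Tuesday and Friday.
The following Friday is 2007-03-23.
The following Tuesday is 2007-03-27.
Next Friday: 2007-03-30.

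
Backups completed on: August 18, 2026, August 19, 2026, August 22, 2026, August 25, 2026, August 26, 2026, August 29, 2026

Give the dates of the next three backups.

Gaps: 1, 3, 3, 1, 3 days — not constant, but cyclic with period 3.
The events fall on every Tuesday, Wednesday and Saturday.
The following Tuesday is September 1, 2026.
The following Wednesday is September 2, 2026.
The following Saturday is September 5, 2026.

September 1, 2026; September 2, 2026; September 5, 2026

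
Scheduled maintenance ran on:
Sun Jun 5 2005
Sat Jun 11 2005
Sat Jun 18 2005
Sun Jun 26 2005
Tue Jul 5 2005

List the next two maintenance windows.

Intervals are 6, 7, 8, 9 days — an arithmetic progression with common difference 1.
Next gap: 10 days. Tue Jul 5 2005 + 10 days = Fri Jul 15 2005.
Next gap: 11 days. Fri Jul 15 2005 + 11 days = Tue Jul 26 2005.

Fri Jul 15 2005, Tue Jul 26 2005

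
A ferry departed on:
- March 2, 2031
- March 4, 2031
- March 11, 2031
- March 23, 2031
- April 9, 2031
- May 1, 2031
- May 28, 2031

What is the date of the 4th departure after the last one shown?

November 2, 2031

Gaps: 2, 7, 12, 17, 22, 27 days — each gap is 5 larger than the previous one.
Next gap: 32 days. May 28, 2031 + 32 days = June 29, 2031.
Next gap: 37 days. June 29, 2031 + 37 days = August 5, 2031.
Next gap: 42 days. August 5, 2031 + 42 days = September 16, 2031.
Next gap: 47 days. September 16, 2031 + 47 days = November 2, 2031.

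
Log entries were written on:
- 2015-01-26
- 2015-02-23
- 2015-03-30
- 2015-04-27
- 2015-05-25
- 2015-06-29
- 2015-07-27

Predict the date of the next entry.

Every date is a Monday; gaps 28, 35, 28, 28, 35, 28 days.
Each is the last Monday of its month (at least one falls on the 29th or later, ruling out '4th Monday').
August 2015 ends with Monday 2015-08-31.

2015-08-31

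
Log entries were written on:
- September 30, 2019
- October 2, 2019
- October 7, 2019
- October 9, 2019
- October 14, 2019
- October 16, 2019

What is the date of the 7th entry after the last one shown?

November 11, 2019

The gap pattern 2, 5, 2, 5, 2 repeats every 2 events.
These are the Mondays and Wednesdays of each week.
The following Monday is October 21, 2019.
Next Wednesday: October 23, 2019.
The following Monday is October 28, 2019.
The following Wednesday is October 30, 2019.
Next Monday: November 4, 2019.
The following Wednesday is November 6, 2019.
Next Monday: November 11, 2019.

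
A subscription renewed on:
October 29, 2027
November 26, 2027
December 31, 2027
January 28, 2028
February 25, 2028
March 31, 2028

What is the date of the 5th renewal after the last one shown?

August 25, 2028

These are Fridays with 28, 35, 28, 28, 35-day gaps.
Each is the final Friday of its month — October 29, 2027 is past the 28th, so '4th Friday' doesn't fit.
Last Friday of April 2028: April 28, 2028.
May 2028 ends with Friday May 26, 2028.
Last Friday of June 2028: June 30, 2028.
July 2028 ends with Friday July 28, 2028.
August 2028 ends with Friday August 25, 2028.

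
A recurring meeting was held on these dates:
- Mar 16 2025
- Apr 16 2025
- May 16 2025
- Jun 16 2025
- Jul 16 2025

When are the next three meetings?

Each date is the 16th; the gaps (31, 30, 31, 30) track the month lengths.
The rule is the 16th of each month.
Next: August 2025 → Aug 16 2025.
Next: September 2025 → Sep 16 2025.
Next: October 2025 → Oct 16 2025.

Aug 16 2025, Sep 16 2025, Oct 16 2025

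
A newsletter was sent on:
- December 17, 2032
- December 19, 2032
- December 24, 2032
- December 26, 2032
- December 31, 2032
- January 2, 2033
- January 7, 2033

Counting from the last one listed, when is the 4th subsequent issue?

January 21, 2033

Every event lands on a Friday or Sunday (gaps cycle 2, 5, 2, 5, 2, 5).
So the schedule is: every Friday and Sunday.
Next Sunday: January 9, 2033.
The following Friday is January 14, 2033.
The following Sunday is January 16, 2033.
Next Friday: January 21, 2033.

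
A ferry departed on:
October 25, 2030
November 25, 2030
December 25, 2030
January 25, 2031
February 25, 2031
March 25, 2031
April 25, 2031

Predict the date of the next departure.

Gaps: 31, 30, 31, 31, 28, 31 days — not constant. Every event is on the 25th of the month.
Pattern: the 25th of each month.
May 2031: May 25, 2031.

May 25, 2031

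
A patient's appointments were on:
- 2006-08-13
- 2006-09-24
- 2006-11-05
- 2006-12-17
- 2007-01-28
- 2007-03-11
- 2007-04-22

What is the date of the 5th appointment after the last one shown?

2007-11-18

The spacing is 42, 42, 42, 42, 42, 42 days — always 42 days.
2007-04-22 + 42 days = 2007-06-03.
2007-06-03 + 42 days = 2007-07-15.
2007-07-15 + 42 days = 2007-08-26.
2007-08-26 + 42 days = 2007-10-07.
2007-10-07 + 42 days = 2007-11-18.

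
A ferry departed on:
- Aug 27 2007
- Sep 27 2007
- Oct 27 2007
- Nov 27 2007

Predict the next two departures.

Dec 27 2007, Jan 27 2008

Each date is the 27th; the gaps (31, 30, 31) track the month lengths.
The rule is the 27th of each month.
Next: December 2007 → Dec 27 2007.
January 2008: Jan 27 2008.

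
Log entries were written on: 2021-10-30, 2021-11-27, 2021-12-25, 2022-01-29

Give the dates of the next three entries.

2022-02-26, 2022-03-26, 2022-04-30

All Saturdays; the gaps (28, 28, 35) vary with month length.
This is the last Saturday of each month.
February 2022 ends with Saturday 2022-02-26.
Last Saturday of March 2022: 2022-03-26.
April 2022 ends with Saturday 2022-04-30.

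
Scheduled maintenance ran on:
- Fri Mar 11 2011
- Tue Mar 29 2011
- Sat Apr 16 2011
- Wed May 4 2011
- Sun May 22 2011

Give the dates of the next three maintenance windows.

Thu Jun 9 2011, Mon Jun 27 2011, Fri Jul 15 2011

Gaps between consecutive events: 18, 18, 18, 18 days — a constant 18-day interval.
Sun May 22 2011 + 18 days = Thu Jun 9 2011.
Thu Jun 9 2011 + 18 days = Mon Jun 27 2011.
Mon Jun 27 2011 + 18 days = Fri Jul 15 2011.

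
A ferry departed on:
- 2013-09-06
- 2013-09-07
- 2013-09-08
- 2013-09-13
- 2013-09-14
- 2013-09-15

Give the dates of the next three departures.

The gap pattern 1, 1, 5, 1, 1 repeats every 3 events.
These are the Fridays, Saturdays and Sundays of each week.
Next Friday: 2013-09-20.
The following Saturday is 2013-09-21.
The following Sunday is 2013-09-22.

2013-09-20, 2013-09-21, 2013-09-22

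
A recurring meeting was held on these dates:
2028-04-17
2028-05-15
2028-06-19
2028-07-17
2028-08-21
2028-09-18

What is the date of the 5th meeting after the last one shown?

All dates are Mondays, 28, 35, 28, 35, 28 days apart.
Specifically, the 3rd Monday of each month.
3rd Monday of October 2028: 2028-10-16.
November 2028 — 3rd Monday is 2028-11-20.
3rd Monday of December 2028: 2028-12-18.
3rd Monday of January 2029: 2029-01-15.
February 2029 — 3rd Monday is 2029-02-19.

2029-02-19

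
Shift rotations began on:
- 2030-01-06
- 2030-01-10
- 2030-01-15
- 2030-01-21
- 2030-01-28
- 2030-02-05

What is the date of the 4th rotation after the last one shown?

2030-03-19

Intervals are 4, 5, 6, 7, 8 days — an arithmetic progression with common difference 1.
Next gap: 9 days. 2030-02-05 + 9 days = 2030-02-14.
Next gap: 10 days. 2030-02-14 + 10 days = 2030-02-24.
Next gap: 11 days. 2030-02-24 + 11 days = 2030-03-07.
Next gap: 12 days. 2030-03-07 + 12 days = 2030-03-19.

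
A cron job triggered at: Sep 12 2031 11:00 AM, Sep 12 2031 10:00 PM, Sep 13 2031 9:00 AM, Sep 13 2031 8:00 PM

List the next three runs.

The interval is a steady 11 hours (11, 11, 11).
Sep 13 2031 8:00 PM + 11 h = Sep 14 2031 7:00 AM.
Sep 14 2031 7:00 AM + 11 h = Sep 14 2031 6:00 PM.
Sep 14 2031 6:00 PM + 11 h = Sep 15 2031 5:00 AM.

Sep 14 2031 7:00 AM, Sep 14 2031 6:00 PM, Sep 15 2031 5:00 AM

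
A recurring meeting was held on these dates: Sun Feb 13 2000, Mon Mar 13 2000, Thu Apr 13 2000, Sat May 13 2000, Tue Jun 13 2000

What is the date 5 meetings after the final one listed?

Mon Nov 13 2000

Gaps: 29, 31, 30, 31 days — not constant. Every event is on the 13th of the month.
Pattern: the 13th of each month.
July 2000: Thu Jul 13 2000.
Next: August 2000 → Sun Aug 13 2000.
September 2000: Wed Sep 13 2000.
October 2000: Fri Oct 13 2000.
Next: November 2000 → Mon Nov 13 2000.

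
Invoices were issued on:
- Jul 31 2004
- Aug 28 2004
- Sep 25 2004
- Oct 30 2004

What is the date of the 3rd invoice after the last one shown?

Jan 29 2005

These are Saturdays with 28, 28, 35-day gaps.
Each is the final Saturday of its month — Jul 31 2004 is past the 28th, so '4th Saturday' doesn't fit.
Last Saturday of November 2004: Nov 27 2004.
Last Saturday of December 2004: Dec 25 2004.
Last Saturday of January 2005: Jan 29 2005.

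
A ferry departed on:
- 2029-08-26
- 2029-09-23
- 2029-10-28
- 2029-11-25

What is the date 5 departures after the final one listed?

These are Sundays at 28- or 35-day spacing (28, 35, 28).
The pattern: 4th Sunday of the month.
December 2029 — 4th Sunday is 2029-12-23.
4th Sunday of January 2030: 2030-01-27.
February 2030 — 4th Sunday is 2030-02-24.
March 2030 — 4th Sunday is 2030-03-24.
April 2030 — 4th Sunday is 2030-04-28.

2030-04-28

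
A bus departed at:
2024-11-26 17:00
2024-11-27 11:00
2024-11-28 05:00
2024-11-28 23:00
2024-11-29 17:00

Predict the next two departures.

2024-11-30 11:00, 2024-12-01 05:00

Spacing: 18, 18, 18, 18 h — constant 18 h.
2024-11-29 17:00 + 18 h = 2024-11-30 11:00.
2024-11-30 11:00 + 18 h = 2024-12-01 05:00.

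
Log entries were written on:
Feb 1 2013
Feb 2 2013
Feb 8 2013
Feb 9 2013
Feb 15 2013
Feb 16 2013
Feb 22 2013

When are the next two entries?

Every event lands on a Friday or Saturday (gaps cycle 1, 6, 1, 6, 1, 6).
So the schedule is: every Friday and Saturday.
The following Saturday is Feb 23 2013.
Next Friday: Mar 1 2013.

Feb 23 2013, Mar 1 2013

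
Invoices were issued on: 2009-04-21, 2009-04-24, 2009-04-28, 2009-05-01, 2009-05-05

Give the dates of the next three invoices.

2009-05-08, 2009-05-12, 2009-05-15

Every event lands on a Tuesday or Friday (gaps cycle 3, 4, 3, 4).
So the schedule is: every Tuesday and Friday.
The following Friday is 2009-05-08.
Next Tuesday: 2009-05-12.
The following Friday is 2009-05-15.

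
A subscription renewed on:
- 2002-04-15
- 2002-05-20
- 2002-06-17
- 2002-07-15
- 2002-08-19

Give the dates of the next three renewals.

2002-09-16, 2002-10-21, 2002-11-18

All dates are Mondays, 35, 28, 28, 35 days apart.
Specifically, the 3rd Monday of each month.
3rd Monday of September 2002: 2002-09-16.
October 2002 — 3rd Monday is 2002-10-21.
3rd Monday of November 2002: 2002-11-18.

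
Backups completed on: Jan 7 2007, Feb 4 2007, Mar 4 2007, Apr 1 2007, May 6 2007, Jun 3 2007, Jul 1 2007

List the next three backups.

Aug 5 2007, Sep 2 2007, Oct 7 2007

These are Sundays at 28- or 35-day spacing (28, 28, 28, 35, 28, 28).
The pattern: 1st Sunday of the month.
1st Sunday of August 2007: Aug 5 2007.
September 2007 — 1st Sunday is Sep 2 2007.
1st Sunday of October 2007: Oct 7 2007.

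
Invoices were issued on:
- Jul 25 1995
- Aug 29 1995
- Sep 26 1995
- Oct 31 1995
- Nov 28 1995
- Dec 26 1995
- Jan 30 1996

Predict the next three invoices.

Feb 27 1996, Mar 26 1996, Apr 30 1996

All Tuesdays; the gaps (35, 28, 35, 28, 28, 35) vary with month length.
This is the last Tuesday of each month.
Last Tuesday of February 1996: Feb 27 1996.
Last Tuesday of March 1996: Mar 26 1996.
Last Tuesday of April 1996: Apr 30 1996.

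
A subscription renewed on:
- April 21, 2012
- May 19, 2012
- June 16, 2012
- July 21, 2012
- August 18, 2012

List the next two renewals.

September 15, 2012; October 20, 2012

All dates are Saturdays, 28, 28, 35, 28 days apart.
Specifically, the 3rd Saturday of each month.
3rd Saturday of September 2012: September 15, 2012.
October 2012 — 3rd Saturday is October 20, 2012.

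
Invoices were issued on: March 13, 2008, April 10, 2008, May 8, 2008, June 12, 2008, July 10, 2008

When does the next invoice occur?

All dates are Thursdays, 28, 28, 35, 28 days apart.
Specifically, the 2nd Thursday of each month.
2nd Thursday of August 2008: August 14, 2008.

August 14, 2008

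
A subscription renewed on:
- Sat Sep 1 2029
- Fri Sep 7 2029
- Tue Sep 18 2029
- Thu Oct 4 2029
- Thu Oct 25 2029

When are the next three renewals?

Gaps: 6, 11, 16, 21 days — each gap is 5 larger than the previous one.
Next gap: 26 days. Thu Oct 25 2029 + 26 days = Tue Nov 20 2029.
Next gap: 31 days. Tue Nov 20 2029 + 31 days = Fri Dec 21 2029.
Next gap: 36 days. Fri Dec 21 2029 + 36 days = Sat Jan 26 2030.

Tue Nov 20 2029, Fri Dec 21 2029, Sat Jan 26 2030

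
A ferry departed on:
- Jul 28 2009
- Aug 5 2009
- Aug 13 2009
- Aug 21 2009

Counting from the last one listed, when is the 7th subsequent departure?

Gaps between consecutive events: 8, 8, 8 days — a constant 8-day interval.
Aug 21 2009 + 8 days = Aug 29 2009.
Aug 29 2009 + 8 days = Sep 6 2009.
Sep 6 2009 + 8 days = Sep 14 2009.
Sep 14 2009 + 8 days = Sep 22 2009.
Sep 22 2009 + 8 days = Sep 30 2009.
Sep 30 2009 + 8 days = Oct 8 2009.
Oct 8 2009 + 8 days = Oct 16 2009.

Oct 16 2009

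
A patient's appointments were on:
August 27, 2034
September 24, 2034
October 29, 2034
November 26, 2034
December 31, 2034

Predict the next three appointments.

January 28, 2035; February 25, 2035; March 25, 2035

These are Sundays with 28, 35, 28, 35-day gaps.
Each is the final Sunday of its month — October 29, 2034 is past the 28th, so '4th Sunday' doesn't fit.
Last Sunday of January 2035: January 28, 2035.
February 2035 ends with Sunday February 25, 2035.
March 2035 ends with Sunday March 25, 2035.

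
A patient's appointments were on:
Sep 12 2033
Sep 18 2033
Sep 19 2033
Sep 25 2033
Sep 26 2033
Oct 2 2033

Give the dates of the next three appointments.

Every event lands on a Monday or Sunday (gaps cycle 6, 1, 6, 1, 6).
So the schedule is: every Monday and Sunday.
Next Monday: Oct 3 2033.
The following Sunday is Oct 9 2033.
Next Monday: Oct 10 2033.

Oct 3 2033, Oct 9 2033, Oct 10 2033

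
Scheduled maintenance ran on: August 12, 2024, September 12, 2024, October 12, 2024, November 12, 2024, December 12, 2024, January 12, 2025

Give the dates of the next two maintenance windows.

Gaps: 31, 30, 31, 30, 31 days — not constant. Every event is on the 12th of the month.
Pattern: the 12th of each month.
February 2025: February 12, 2025.
March 2025: March 12, 2025.

February 12, 2025; March 12, 2025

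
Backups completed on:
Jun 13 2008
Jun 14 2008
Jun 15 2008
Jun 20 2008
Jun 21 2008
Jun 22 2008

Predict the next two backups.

Gaps: 1, 1, 5, 1, 1 days — not constant, but cyclic with period 3.
The events fall on every Friday, Saturday and Sunday.
The following Friday is Jun 27 2008.
Next Saturday: Jun 28 2008.

Jun 27 2008, Jun 28 2008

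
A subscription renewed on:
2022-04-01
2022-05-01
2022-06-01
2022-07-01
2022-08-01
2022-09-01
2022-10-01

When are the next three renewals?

2022-11-01, 2022-12-01, 2023-01-01

Gaps: 30, 31, 30, 31, 31, 30 days — not constant. Every event is on the 1st of the month.
Pattern: the 1st of each month.
Next: November 2022 → 2022-11-01.
Next: December 2022 → 2022-12-01.
January 2023: 2023-01-01.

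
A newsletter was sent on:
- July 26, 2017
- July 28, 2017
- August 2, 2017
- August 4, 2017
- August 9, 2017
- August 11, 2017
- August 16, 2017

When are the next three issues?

August 18, 2017; August 23, 2017; August 25, 2017

The gap pattern 2, 5, 2, 5, 2, 5 repeats every 2 events.
These are the Wednesdays and Fridays of each week.
Next Friday: August 18, 2017.
Next Wednesday: August 23, 2017.
Next Friday: August 25, 2017.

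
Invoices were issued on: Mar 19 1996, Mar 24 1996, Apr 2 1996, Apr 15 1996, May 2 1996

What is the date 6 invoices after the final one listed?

Gaps: 5, 9, 13, 17 days — each gap is 4 larger than the previous one.
Next gap: 21 days. May 2 1996 + 21 days = May 23 1996.
Next gap: 25 days. May 23 1996 + 25 days = Jun 17 1996.
Next gap: 29 days. Jun 17 1996 + 29 days = Jul 16 1996.
Next gap: 33 days. Jul 16 1996 + 33 days = Aug 18 1996.
Next gap: 37 days. Aug 18 1996 + 37 days = Sep 24 1996.
Next gap: 41 days. Sep 24 1996 + 41 days = Nov 4 1996.

Nov 4 1996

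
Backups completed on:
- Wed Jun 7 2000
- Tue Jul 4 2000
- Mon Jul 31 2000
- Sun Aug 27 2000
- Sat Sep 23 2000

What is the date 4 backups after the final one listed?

Tue Jan 9 2001

Every event comes 27 days after the last (27, 27, 27, 27).
Sat Sep 23 2000 + 27 days = Fri Oct 20 2000.
Fri Oct 20 2000 + 27 days = Thu Nov 16 2000.
Thu Nov 16 2000 + 27 days = Wed Dec 13 2000.
Wed Dec 13 2000 + 27 days = Tue Jan 9 2001.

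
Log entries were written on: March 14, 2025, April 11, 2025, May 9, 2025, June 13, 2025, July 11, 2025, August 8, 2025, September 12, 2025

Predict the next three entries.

October 10, 2025; November 14, 2025; December 12, 2025

Gaps: 28, 28, 35, 28, 28, 35 days — a mix of 28 and 35. Every date is a Friday.
Each is the 2nd Friday of its month.
2nd Friday of October 2025: October 10, 2025.
November 2025 — 2nd Friday is November 14, 2025.
2nd Friday of December 2025: December 12, 2025.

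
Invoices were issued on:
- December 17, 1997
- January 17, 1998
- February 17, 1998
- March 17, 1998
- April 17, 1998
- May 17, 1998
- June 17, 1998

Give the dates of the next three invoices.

July 17, 1998; August 17, 1998; September 17, 1998

The day-of-month is always 17 (31, 31, 28, 31, 30, 31 days between events).
So this recurs on the 17th of each month.
July 1998: July 17, 1998.
Next: August 1998 → August 17, 1998.
Next: September 1998 → September 17, 1998.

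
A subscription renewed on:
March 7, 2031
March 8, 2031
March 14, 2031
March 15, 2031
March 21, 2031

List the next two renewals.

The gap pattern 1, 6, 1, 6 repeats every 2 events.
These are the Fridays and Saturdays of each week.
Next Saturday: March 22, 2031.
Next Friday: March 28, 2031.

March 22, 2031; March 28, 2031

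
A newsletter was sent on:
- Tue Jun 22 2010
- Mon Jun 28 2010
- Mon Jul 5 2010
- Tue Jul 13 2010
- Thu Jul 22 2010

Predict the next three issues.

The spacing grows by 1 each time: 6, 7, 8, 9 days.
Next gap: 10 days. Thu Jul 22 2010 + 10 days = Sun Aug 1 2010.
Next gap: 11 days. Sun Aug 1 2010 + 11 days = Thu Aug 12 2010.
Next gap: 12 days. Thu Aug 12 2010 + 12 days = Tue Aug 24 2010.

Sun Aug 1 2010, Thu Aug 12 2010, Tue Aug 24 2010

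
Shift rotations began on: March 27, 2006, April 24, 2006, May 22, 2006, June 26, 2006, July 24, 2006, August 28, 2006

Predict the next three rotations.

These are Mondays at 28- or 35-day spacing (28, 28, 35, 28, 35).
The pattern: 4th Monday of the month.
4th Monday of September 2006: September 25, 2006.
4th Monday of October 2006: October 23, 2006.
November 2006 — 4th Monday is November 27, 2006.

September 25, 2006; October 23, 2006; November 27, 2006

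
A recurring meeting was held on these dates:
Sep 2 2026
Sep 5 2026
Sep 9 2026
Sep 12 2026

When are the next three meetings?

The gap pattern 3, 4, 3 repeats every 2 events.
These are the Wednesdays and Saturdays of each week.
Next Wednesday: Sep 16 2026.
The following Saturday is Sep 19 2026.
Next Wednesday: Sep 23 2026.

Sep 16 2026, Sep 19 2026, Sep 23 2026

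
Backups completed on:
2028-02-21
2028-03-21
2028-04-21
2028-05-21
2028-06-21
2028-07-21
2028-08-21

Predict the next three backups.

2028-09-21, 2028-10-21, 2028-11-21

Gaps: 29, 31, 30, 31, 30, 31 days — not constant. Every event is on the 21st of the month.
Pattern: the 21st of each month.
Next: September 2028 → 2028-09-21.
Next: October 2028 → 2028-10-21.
Next: November 2028 → 2028-11-21.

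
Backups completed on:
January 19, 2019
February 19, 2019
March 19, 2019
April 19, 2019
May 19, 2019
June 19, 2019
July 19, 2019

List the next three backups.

Each date is the 19th; the gaps (31, 28, 31, 30, 31, 30) track the month lengths.
The rule is the 19th of each month.
August 2019: August 19, 2019.
September 2019: September 19, 2019.
October 2019: October 19, 2019.

August 19, 2019; September 19, 2019; October 19, 2019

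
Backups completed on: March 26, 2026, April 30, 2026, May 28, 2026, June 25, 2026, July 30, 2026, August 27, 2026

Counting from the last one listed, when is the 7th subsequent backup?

March 25, 2027

These are Thursdays with 35, 28, 28, 35, 28-day gaps.
Each is the final Thursday of its month — April 30, 2026 is past the 28th, so '4th Thursday' doesn't fit.
Last Thursday of September 2026: September 24, 2026.
October 2026 ends with Thursday October 29, 2026.
November 2026 ends with Thursday November 26, 2026.
December 2026 ends with Thursday December 31, 2026.
Last Thursday of January 2027: January 28, 2027.
February 2027 ends with Thursday February 25, 2027.
March 2027 ends with Thursday March 25, 2027.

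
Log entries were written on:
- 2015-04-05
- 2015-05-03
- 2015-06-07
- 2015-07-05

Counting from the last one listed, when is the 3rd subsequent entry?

2015-10-04

These are Sundays at 28- or 35-day spacing (28, 35, 28).
The pattern: 1st Sunday of the month.
August 2015 — 1st Sunday is 2015-08-02.
1st Sunday of September 2015: 2015-09-06.
October 2015 — 1st Sunday is 2015-10-04.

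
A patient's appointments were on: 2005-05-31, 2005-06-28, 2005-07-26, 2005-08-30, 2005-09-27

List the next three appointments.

2005-10-25, 2005-11-29, 2005-12-27

All Tuesdays; the gaps (28, 28, 35, 28) vary with month length.
This is the last Tuesday of each month.
Last Tuesday of October 2005: 2005-10-25.
Last Tuesday of November 2005: 2005-11-29.
December 2005 ends with Tuesday 2005-12-27.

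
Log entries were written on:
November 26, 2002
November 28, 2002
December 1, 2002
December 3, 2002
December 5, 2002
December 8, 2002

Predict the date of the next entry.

Gaps: 2, 3, 2, 2, 3 days — not constant, but cyclic with period 3.
The events fall on every Tuesday, Thursday and Sunday.
The following Tuesday is December 10, 2002.

December 10, 2002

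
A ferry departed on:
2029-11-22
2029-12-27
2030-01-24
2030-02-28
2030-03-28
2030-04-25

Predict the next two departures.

These are Thursdays at 28- or 35-day spacing (35, 28, 35, 28, 28).
The pattern: 4th Thursday of the month.
May 2030 — 4th Thursday is 2030-05-23.
June 2030 — 4th Thursday is 2030-06-27.

2030-05-23, 2030-06-27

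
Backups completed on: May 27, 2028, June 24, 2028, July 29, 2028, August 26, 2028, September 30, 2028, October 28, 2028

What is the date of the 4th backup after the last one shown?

February 24, 2029

Every date is a Saturday; gaps 28, 35, 28, 35, 28 days.
Each is the last Saturday of its month (at least one falls on the 29th or later, ruling out '4th Saturday').
Last Saturday of November 2028: November 25, 2028.
Last Saturday of December 2028: December 30, 2028.
January 2029 ends with Saturday January 27, 2029.
February 2029 ends with Saturday February 24, 2029.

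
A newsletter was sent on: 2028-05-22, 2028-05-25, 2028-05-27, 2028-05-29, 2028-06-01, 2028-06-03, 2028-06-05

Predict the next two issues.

The gap pattern 3, 2, 2, 3, 2, 2 repeats every 3 events.
These are the Mondays, Thursdays and Saturdays of each week.
The following Thursday is 2028-06-08.
The following Saturday is 2028-06-10.

2028-06-08, 2028-06-10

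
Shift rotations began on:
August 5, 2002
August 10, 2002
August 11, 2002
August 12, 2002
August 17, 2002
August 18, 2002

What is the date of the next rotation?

August 19, 2002

The gap pattern 5, 1, 1, 5, 1 repeats every 3 events.
These are the Mondays, Saturdays and Sundays of each week.
Next Monday: August 19, 2002.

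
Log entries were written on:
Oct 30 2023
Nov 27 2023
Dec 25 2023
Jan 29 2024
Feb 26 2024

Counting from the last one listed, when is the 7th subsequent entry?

Sep 30 2024

All Mondays; the gaps (28, 28, 35, 28) vary with month length.
This is the last Monday of each month.
Last Monday of March 2024: Mar 25 2024.
Last Monday of April 2024: Apr 29 2024.
May 2024 ends with Monday May 27 2024.
Last Monday of June 2024: Jun 24 2024.
Last Monday of July 2024: Jul 29 2024.
August 2024 ends with Monday Aug 26 2024.
Last Monday of September 2024: Sep 30 2024.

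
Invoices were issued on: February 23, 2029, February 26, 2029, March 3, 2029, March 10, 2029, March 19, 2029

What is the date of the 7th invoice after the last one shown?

The spacing grows by 2 each time: 3, 5, 7, 9 days.
Next gap: 11 days. March 19, 2029 + 11 days = March 30, 2029.
Next gap: 13 days. March 30, 2029 + 13 days = April 12, 2029.
Next gap: 15 days. April 12, 2029 + 15 days = April 27, 2029.
Next gap: 17 days. April 27, 2029 + 17 days = May 14, 2029.
Next gap: 19 days. May 14, 2029 + 19 days = June 2, 2029.
Next gap: 21 days. June 2, 2029 + 21 days = June 23, 2029.
Next gap: 23 days. June 23, 2029 + 23 days = July 16, 2029.

July 16, 2029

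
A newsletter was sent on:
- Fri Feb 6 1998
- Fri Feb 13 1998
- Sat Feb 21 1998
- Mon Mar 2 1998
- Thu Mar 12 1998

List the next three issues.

Gaps: 7, 8, 9, 10 days — each gap is 1 larger than the previous one.
Next gap: 11 days. Thu Mar 12 1998 + 11 days = Mon Mar 23 1998.
Next gap: 12 days. Mon Mar 23 1998 + 12 days = Sat Apr 4 1998.
Next gap: 13 days. Sat Apr 4 1998 + 13 days = Fri Apr 17 1998.

Mon Mar 23 1998, Sat Apr 4 1998, Fri Apr 17 1998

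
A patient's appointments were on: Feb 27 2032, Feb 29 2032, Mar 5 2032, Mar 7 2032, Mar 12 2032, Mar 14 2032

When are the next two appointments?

Every event lands on a Friday or Sunday (gaps cycle 2, 5, 2, 5, 2).
So the schedule is: every Friday and Sunday.
Next Friday: Mar 19 2032.
The following Sunday is Mar 21 2032.

Mar 19 2032, Mar 21 2032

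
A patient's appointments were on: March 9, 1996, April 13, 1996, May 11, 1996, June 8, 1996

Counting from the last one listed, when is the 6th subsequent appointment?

December 14, 1996

Gaps: 35, 28, 28 days — a mix of 28 and 35. Every date is a Saturday.
Each is the 2nd Saturday of its month.
July 1996 — 2nd Saturday is July 13, 1996.
August 1996 — 2nd Saturday is August 10, 1996.
2nd Saturday of September 1996: September 14, 1996.
2nd Saturday of October 1996: October 12, 1996.
November 1996 — 2nd Saturday is November 9, 1996.
December 1996 — 2nd Saturday is December 14, 1996.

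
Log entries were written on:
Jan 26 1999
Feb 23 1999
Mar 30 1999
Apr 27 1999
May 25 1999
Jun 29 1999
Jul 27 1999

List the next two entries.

Aug 31 1999, Sep 28 1999

All Tuesdays; the gaps (28, 35, 28, 28, 35, 28) vary with month length.
This is the last Tuesday of each month.
August 1999 ends with Tuesday Aug 31 1999.
September 1999 ends with Tuesday Sep 28 1999.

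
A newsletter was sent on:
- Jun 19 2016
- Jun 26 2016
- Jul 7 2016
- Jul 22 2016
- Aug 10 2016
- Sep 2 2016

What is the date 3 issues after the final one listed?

The spacing grows by 4 each time: 7, 11, 15, 19, 23 days.
Next gap: 27 days. Sep 2 2016 + 27 days = Sep 29 2016.
Next gap: 31 days. Sep 29 2016 + 31 days = Oct 30 2016.
Next gap: 35 days. Oct 30 2016 + 35 days = Dec 4 2016.

Dec 4 2016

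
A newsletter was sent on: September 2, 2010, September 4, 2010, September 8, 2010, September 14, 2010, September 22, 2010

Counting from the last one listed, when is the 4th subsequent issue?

November 13, 2010

Intervals are 2, 4, 6, 8 days — an arithmetic progression with common difference 2.
Next gap: 10 days. September 22, 2010 + 10 days = October 2, 2010.
Next gap: 12 days. October 2, 2010 + 12 days = October 14, 2010.
Next gap: 14 days. October 14, 2010 + 14 days = October 28, 2010.
Next gap: 16 days. October 28, 2010 + 16 days = November 13, 2010.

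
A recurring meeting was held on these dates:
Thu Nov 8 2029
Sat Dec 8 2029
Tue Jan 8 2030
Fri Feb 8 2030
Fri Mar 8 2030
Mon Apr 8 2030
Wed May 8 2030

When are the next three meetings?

Sat Jun 8 2030, Mon Jul 8 2030, Thu Aug 8 2030

Gaps: 30, 31, 31, 28, 31, 30 days — not constant. Every event is on the 8th of the month.
Pattern: the 8th of each month.
June 2030: Sat Jun 8 2030.
Next: July 2030 → Mon Jul 8 2030.
Next: August 2030 → Thu Aug 8 2030.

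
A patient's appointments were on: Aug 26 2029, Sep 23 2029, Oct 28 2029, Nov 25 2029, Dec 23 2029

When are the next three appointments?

Jan 27 2030, Feb 24 2030, Mar 24 2030

Gaps: 28, 35, 28, 28 days — a mix of 28 and 35. Every date is a Sunday.
Each is the 4th Sunday of its month.
January 2030 — 4th Sunday is Jan 27 2030.
February 2030 — 4th Sunday is Feb 24 2030.
4th Sunday of March 2030: Mar 24 2030.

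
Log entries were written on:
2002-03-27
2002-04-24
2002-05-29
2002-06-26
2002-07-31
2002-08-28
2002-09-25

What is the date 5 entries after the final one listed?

2003-02-26

All Wednesdays; the gaps (28, 35, 28, 35, 28, 28) vary with month length.
This is the last Wednesday of each month.
Last Wednesday of October 2002: 2002-10-30.
November 2002 ends with Wednesday 2002-11-27.
Last Wednesday of December 2002: 2002-12-25.
Last Wednesday of January 2003: 2003-01-29.
Last Wednesday of February 2003: 2003-02-26.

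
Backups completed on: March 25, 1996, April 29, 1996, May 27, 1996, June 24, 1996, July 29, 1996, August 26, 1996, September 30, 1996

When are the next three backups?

These are Mondays with 35, 28, 28, 35, 28, 35-day gaps.
Each is the final Monday of its month — April 29, 1996 is past the 28th, so '4th Monday' doesn't fit.
Last Monday of October 1996: October 28, 1996.
November 1996 ends with Monday November 25, 1996.
December 1996 ends with Monday December 30, 1996.

October 28, 1996; November 25, 1996; December 30, 1996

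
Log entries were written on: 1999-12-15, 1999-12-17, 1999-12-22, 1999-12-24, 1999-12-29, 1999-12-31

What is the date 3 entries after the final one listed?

2000-01-12

Gaps: 2, 5, 2, 5, 2 days — not constant, but cyclic with period 2.
The events fall on every Wednesday and Friday.
The following Wednesday is 2000-01-05.
Next Friday: 2000-01-07.
The following Wednesday is 2000-01-12.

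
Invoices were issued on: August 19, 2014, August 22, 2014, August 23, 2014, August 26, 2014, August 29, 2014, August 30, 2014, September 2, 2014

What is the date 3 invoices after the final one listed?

September 9, 2014

Every event lands on a Tuesday or Friday or Saturday (gaps cycle 3, 1, 3, 3, 1, 3).
So the schedule is: every Tuesday, Friday and Saturday.
The following Friday is September 5, 2014.
The following Saturday is September 6, 2014.
Next Tuesday: September 9, 2014.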